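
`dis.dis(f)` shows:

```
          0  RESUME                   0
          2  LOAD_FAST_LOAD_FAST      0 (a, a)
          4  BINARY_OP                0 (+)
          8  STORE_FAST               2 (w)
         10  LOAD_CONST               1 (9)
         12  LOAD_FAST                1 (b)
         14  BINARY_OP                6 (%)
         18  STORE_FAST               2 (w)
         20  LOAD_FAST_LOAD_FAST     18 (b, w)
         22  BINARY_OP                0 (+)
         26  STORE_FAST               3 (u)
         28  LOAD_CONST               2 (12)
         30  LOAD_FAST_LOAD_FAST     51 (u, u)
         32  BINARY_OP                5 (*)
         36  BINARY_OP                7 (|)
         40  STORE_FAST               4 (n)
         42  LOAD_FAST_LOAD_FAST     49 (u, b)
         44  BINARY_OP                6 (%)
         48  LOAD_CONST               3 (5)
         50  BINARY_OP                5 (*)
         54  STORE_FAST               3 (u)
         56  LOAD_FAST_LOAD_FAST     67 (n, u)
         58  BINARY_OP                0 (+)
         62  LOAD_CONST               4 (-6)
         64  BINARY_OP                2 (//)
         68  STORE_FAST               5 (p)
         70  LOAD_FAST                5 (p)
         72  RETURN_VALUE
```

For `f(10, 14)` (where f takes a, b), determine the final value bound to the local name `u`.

45

LOAD_FAST_LOAD_FAST a,a → push 10,10. Stack: [10, 10]
BINARY_OP + → 10 + 10 = 20. Stack: [20]
STORE_FAST w → w=20. Stack: []
LOAD_CONST → push 9. Stack: [9]
LOAD_FAST b → push 14. Stack: [9, 14]
BINARY_OP % → 9 % 14 = 9. Stack: [9]
STORE_FAST w → w=9. Stack: []
LOAD_FAST_LOAD_FAST b,w → push 14,9. Stack: [14, 9]
BINARY_OP + → 14 + 9 = 23. Stack: [23]
STORE_FAST u → u=23. Stack: []
LOAD_CONST → push 12. Stack: [12]
LOAD_FAST_LOAD_FAST u,u → push 23,23. Stack: [12, 23, 23]
BINARY_OP * → 23 * 23 = 529. Stack: [12, 529]
BINARY_OP | → 12 | 529 = 541. Stack: [541]
STORE_FAST n → n=541. Stack: []
LOAD_FAST_LOAD_FAST u,b → push 23,14. Stack: [23, 14]
BINARY_OP % → 23 % 14 = 9. Stack: [9]
LOAD_CONST → push 5. Stack: [9, 5]
BINARY_OP * → 9 * 5 = 45. Stack: [45]
STORE_FAST u → u=45. Stack: []
LOAD_FAST_LOAD_FAST n,u → push 541,45. Stack: [541, 45]
BINARY_OP + → 541 + 45 = 586. Stack: [586]
LOAD_CONST → push -6. Stack: [586, -6]
BINARY_OP // → 586 // -6 = -98. Stack: [-98]
STORE_FAST p → p=-98. Stack: []
LOAD_FAST p → push -98. Stack: [-98]
RETURN_VALUE → return -98.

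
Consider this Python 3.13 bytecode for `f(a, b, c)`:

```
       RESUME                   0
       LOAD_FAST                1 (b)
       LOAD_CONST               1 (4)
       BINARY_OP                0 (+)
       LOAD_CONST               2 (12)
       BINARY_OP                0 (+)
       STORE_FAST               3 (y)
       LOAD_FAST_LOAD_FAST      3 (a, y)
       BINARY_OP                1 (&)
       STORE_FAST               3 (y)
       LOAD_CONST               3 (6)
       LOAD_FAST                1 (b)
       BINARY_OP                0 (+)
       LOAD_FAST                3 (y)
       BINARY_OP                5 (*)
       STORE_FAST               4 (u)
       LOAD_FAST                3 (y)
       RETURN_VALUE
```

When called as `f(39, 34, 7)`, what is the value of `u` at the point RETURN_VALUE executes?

LOAD_FAST b → push 34. Stack: [34]
LOAD_CONST → push 4. Stack: [34, 4]
BINARY_OP + → 34 + 4 = 38. Stack: [38]
LOAD_CONST → push 12. Stack: [38, 12]
BINARY_OP + → 38 + 12 = 50. Stack: [50]
STORE_FAST y → y=50. Stack: []
LOAD_FAST_LOAD_FAST a,y → push 39,50. Stack: [39, 50]
BINARY_OP & → 39 & 50 = 34. Stack: [34]
STORE_FAST y → y=34. Stack: []
LOAD_CONST → push 6. Stack: [6]
LOAD_FAST b → push 34. Stack: [6, 34]
BINARY_OP + → 6 + 34 = 40. Stack: [40]
LOAD_FAST y → push 34. Stack: [40, 34]
BINARY_OP * → 40 * 34 = 1360. Stack: [1360]
STORE_FAST u → u=1360. Stack: []
LOAD_FAST y → push 34. Stack: [34]
RETURN_VALUE → return 34.

1360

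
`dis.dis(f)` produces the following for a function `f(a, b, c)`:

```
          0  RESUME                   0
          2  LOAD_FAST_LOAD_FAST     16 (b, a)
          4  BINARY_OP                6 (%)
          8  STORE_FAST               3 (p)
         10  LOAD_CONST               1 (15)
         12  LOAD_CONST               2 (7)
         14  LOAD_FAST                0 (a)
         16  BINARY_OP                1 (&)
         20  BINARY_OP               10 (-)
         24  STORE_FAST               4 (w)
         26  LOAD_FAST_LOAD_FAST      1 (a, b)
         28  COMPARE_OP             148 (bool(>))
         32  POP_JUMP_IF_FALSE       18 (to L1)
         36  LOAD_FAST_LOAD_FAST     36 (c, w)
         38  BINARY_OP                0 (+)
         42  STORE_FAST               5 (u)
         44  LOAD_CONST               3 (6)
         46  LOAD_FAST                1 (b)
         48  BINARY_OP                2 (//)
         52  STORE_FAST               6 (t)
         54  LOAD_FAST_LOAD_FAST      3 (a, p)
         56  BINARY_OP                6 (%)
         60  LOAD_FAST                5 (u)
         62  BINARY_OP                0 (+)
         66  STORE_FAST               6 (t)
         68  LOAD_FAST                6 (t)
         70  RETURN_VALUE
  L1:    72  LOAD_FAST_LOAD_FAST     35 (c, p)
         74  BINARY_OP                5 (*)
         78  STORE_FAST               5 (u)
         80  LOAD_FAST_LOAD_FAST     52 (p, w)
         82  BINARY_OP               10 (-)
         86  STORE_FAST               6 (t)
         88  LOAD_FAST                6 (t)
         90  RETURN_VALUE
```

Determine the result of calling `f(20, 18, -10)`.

3

LOAD_FAST_LOAD_FAST b,a → push 18,20. Stack: [18, 20]
BINARY_OP % → 18 % 20 = 18. Stack: [18]
STORE_FAST p → p=18. Stack: []
LOAD_CONST → push 15. Stack: [15]
LOAD_CONST → push 7. Stack: [15, 7]
LOAD_FAST a → push 20. Stack: [15, 7, 20]
BINARY_OP & → 7 & 20 = 4. Stack: [15, 4]
BINARY_OP - → 15 - 4 = 11. Stack: [11]
STORE_FAST w → w=11. Stack: []
LOAD_FAST_LOAD_FAST a,b → push 20,18. Stack: [20, 18]
COMPARE_OP bool(>) → 20 vs 18 = True. Stack: [True]
POP_JUMP_IF_FALSE → pop True; no jump. Stack: []
LOAD_FAST_LOAD_FAST c,w → push -10,11. Stack: [-10, 11]
BINARY_OP + → -10 + 11 = 1. Stack: [1]
STORE_FAST u → u=1. Stack: []
LOAD_CONST → push 6. Stack: [6]
LOAD_FAST b → push 18. Stack: [6, 18]
BINARY_OP // → 6 // 18 = 0. Stack: [0]
STORE_FAST t → t=0. Stack: []
LOAD_FAST_LOAD_FAST a,p → push 20,18. Stack: [20, 18]
BINARY_OP % → 20 % 18 = 2. Stack: [2]
LOAD_FAST u → push 1. Stack: [2, 1]
BINARY_OP + → 2 + 1 = 3. Stack: [3]
STORE_FAST t → t=3. Stack: []
LOAD_FAST t → push 3. Stack: [3]
RETURN_VALUE → return 3.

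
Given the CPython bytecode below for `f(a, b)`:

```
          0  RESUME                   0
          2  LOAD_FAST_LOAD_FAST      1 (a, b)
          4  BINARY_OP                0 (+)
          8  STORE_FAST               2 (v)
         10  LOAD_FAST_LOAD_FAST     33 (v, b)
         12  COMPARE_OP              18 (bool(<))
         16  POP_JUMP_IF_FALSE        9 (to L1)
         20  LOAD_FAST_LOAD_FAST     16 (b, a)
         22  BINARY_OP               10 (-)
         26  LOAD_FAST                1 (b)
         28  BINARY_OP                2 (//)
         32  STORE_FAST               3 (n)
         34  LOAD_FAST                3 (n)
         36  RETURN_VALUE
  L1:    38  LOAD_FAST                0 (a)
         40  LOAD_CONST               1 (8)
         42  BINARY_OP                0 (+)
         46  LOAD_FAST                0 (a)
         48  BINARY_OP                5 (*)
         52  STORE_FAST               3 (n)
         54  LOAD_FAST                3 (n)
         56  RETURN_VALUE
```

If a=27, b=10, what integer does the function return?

945

LOAD_FAST_LOAD_FAST a,b → push 27,10. Stack: [27, 10]
BINARY_OP + → 27 + 10 = 37. Stack: [37]
STORE_FAST v → v=37. Stack: []
LOAD_FAST_LOAD_FAST v,b → push 37,10. Stack: [37, 10]
COMPARE_OP bool(<) → 37 vs 10 = False. Stack: [False]
POP_JUMP_IF_FALSE → pop False; jump. Stack: []
LOAD_FAST a → push 27. Stack: [27]
LOAD_CONST → push 8. Stack: [27, 8]
BINARY_OP + → 27 + 8 = 35. Stack: [35]
LOAD_FAST a → push 27. Stack: [35, 27]
BINARY_OP * → 35 * 27 = 945. Stack: [945]
STORE_FAST n → n=945. Stack: []
LOAD_FAST n → push 945. Stack: [945]
RETURN_VALUE → return 945.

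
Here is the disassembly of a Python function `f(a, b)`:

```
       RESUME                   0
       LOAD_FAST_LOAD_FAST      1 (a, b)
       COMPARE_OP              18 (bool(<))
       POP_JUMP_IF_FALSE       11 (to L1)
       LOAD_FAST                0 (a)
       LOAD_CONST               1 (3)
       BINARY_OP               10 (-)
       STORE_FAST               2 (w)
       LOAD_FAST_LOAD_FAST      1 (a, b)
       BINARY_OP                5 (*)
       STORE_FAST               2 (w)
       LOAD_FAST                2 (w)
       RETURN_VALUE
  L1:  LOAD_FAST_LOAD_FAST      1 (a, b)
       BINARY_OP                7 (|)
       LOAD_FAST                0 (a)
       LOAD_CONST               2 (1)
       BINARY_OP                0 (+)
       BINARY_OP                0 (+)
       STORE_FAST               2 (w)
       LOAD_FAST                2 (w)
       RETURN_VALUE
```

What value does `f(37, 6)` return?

77

LOAD_FAST_LOAD_FAST a,b → push 37,6. Stack: [37, 6]
COMPARE_OP bool(<) → 37 vs 6 = False. Stack: [False]
POP_JUMP_IF_FALSE → pop False; jump. Stack: []
LOAD_FAST_LOAD_FAST a,b → push 37,6. Stack: [37, 6]
BINARY_OP | → 37 | 6 = 39. Stack: [39]
LOAD_FAST a → push 37. Stack: [39, 37]
LOAD_CONST → push 1. Stack: [39, 37, 1]
BINARY_OP + → 37 + 1 = 38. Stack: [39, 38]
BINARY_OP + → 39 + 38 = 77. Stack: [77]
STORE_FAST w → w=77. Stack: []
LOAD_FAST w → push 77. Stack: [77]
RETURN_VALUE → return 77.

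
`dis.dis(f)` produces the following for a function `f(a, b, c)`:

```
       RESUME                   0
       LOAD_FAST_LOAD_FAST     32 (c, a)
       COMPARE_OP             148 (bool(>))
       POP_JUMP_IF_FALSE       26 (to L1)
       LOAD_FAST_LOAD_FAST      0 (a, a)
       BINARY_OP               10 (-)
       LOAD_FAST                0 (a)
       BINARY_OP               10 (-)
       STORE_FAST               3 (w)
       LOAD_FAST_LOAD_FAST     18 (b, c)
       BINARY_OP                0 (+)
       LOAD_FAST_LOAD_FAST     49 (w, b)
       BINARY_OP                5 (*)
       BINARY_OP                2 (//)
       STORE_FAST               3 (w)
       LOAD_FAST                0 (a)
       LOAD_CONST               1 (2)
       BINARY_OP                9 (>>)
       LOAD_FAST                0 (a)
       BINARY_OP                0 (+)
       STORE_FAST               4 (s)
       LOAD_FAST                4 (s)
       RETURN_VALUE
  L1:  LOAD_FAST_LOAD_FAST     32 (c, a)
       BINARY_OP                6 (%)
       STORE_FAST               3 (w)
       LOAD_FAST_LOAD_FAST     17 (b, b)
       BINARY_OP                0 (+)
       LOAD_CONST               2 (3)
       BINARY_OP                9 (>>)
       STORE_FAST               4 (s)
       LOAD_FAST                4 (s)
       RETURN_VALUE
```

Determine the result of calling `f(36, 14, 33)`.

3

LOAD_FAST_LOAD_FAST c,a → push 33,36. Stack: [33, 36]
COMPARE_OP bool(>) → 33 vs 36 = False. Stack: [False]
POP_JUMP_IF_FALSE → pop False; jump. Stack: []
LOAD_FAST_LOAD_FAST c,a → push 33,36. Stack: [33, 36]
BINARY_OP % → 33 % 36 = 33. Stack: [33]
STORE_FAST w → w=33. Stack: []
LOAD_FAST_LOAD_FAST b,b → push 14,14. Stack: [14, 14]
BINARY_OP + → 14 + 14 = 28. Stack: [28]
LOAD_CONST → push 3. Stack: [28, 3]
BINARY_OP >> → 28 >> 3 = 3. Stack: [3]
STORE_FAST s → s=3. Stack: []
LOAD_FAST s → push 3. Stack: [3]
RETURN_VALUE → return 3.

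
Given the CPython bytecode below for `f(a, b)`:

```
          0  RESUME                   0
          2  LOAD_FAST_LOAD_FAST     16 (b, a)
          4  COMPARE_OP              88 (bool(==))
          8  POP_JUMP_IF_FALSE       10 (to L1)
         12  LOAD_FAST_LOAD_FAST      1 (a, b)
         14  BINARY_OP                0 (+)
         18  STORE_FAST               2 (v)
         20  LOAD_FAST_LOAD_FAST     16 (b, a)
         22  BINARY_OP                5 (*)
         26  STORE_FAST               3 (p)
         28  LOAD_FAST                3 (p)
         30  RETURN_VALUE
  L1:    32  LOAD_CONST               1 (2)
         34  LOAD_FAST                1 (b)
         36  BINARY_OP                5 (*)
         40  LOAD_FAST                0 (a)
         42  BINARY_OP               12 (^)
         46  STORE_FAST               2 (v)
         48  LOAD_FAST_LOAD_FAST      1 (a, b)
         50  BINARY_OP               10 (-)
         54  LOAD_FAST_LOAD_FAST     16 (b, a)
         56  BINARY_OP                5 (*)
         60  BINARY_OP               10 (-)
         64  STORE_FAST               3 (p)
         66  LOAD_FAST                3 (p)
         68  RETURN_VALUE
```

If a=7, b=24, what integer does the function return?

-185

LOAD_FAST_LOAD_FAST b,a → push 24,7. Stack: [24, 7]
COMPARE_OP bool(==) → 24 vs 7 = False. Stack: [False]
POP_JUMP_IF_FALSE → pop False; jump. Stack: []
LOAD_CONST → push 2. Stack: [2]
LOAD_FAST b → push 24. Stack: [2, 24]
BINARY_OP * → 2 * 24 = 48. Stack: [48]
LOAD_FAST a → push 7. Stack: [48, 7]
BINARY_OP ^ → 48 ^ 7 = 55. Stack: [55]
STORE_FAST v → v=55. Stack: []
LOAD_FAST_LOAD_FAST a,b → push 7,24. Stack: [7, 24]
BINARY_OP - → 7 - 24 = -17. Stack: [-17]
LOAD_FAST_LOAD_FAST b,a → push 24,7. Stack: [-17, 24, 7]
BINARY_OP * → 24 * 7 = 168. Stack: [-17, 168]
BINARY_OP - → -17 - 168 = -185. Stack: [-185]
STORE_FAST p → p=-185. Stack: []
LOAD_FAST p → push -185. Stack: [-185]
RETURN_VALUE → return -185.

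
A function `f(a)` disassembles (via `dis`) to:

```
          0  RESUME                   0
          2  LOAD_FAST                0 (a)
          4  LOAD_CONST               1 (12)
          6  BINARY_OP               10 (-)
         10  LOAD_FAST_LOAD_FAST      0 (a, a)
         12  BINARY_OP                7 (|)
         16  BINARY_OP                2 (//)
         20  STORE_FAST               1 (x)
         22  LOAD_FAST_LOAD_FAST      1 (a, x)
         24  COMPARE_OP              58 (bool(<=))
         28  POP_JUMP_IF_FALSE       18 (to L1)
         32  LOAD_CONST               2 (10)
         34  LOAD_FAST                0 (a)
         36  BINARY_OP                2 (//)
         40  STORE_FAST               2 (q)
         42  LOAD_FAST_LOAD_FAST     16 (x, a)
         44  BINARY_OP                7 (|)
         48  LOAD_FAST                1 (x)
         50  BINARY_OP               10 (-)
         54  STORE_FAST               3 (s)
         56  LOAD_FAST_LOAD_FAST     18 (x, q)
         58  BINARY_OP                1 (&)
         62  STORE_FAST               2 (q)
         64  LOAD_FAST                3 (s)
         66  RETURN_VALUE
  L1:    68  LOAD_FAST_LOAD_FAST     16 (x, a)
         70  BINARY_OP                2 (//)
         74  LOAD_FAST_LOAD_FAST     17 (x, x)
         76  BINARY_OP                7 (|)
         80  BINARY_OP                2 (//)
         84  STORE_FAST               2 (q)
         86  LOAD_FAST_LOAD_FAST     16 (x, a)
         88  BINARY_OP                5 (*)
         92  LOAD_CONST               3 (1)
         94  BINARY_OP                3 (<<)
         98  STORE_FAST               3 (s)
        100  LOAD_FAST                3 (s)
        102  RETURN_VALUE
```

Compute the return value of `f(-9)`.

-11

LOAD_FAST a → push -9. Stack: [-9]
LOAD_CONST → push 12. Stack: [-9, 12]
BINARY_OP - → -9 - 12 = -21. Stack: [-21]
LOAD_FAST_LOAD_FAST a,a → push -9,-9. Stack: [-21, -9, -9]
BINARY_OP | → -9 | -9 = -9. Stack: [-21, -9]
BINARY_OP // → -21 // -9 = 2. Stack: [2]
STORE_FAST x → x=2. Stack: []
LOAD_FAST_LOAD_FAST a,x → push -9,2. Stack: [-9, 2]
COMPARE_OP bool(<=) → -9 vs 2 = True. Stack: [True]
POP_JUMP_IF_FALSE → pop True; no jump. Stack: []
LOAD_CONST → push 10. Stack: [10]
LOAD_FAST a → push -9. Stack: [10, -9]
BINARY_OP // → 10 // -9 = -2. Stack: [-2]
STORE_FAST q → q=-2. Stack: []
LOAD_FAST_LOAD_FAST x,a → push 2,-9. Stack: [2, -9]
BINARY_OP | → 2 | -9 = -9. Stack: [-9]
LOAD_FAST x → push 2. Stack: [-9, 2]
BINARY_OP - → -9 - 2 = -11. Stack: [-11]
STORE_FAST s → s=-11. Stack: []
LOAD_FAST_LOAD_FAST x,q → push 2,-2. Stack: [2, -2]
BINARY_OP & → 2 & -2 = 2. Stack: [2]
STORE_FAST q → q=2. Stack: []
LOAD_FAST s → push -11. Stack: [-11]
RETURN_VALUE → return -11.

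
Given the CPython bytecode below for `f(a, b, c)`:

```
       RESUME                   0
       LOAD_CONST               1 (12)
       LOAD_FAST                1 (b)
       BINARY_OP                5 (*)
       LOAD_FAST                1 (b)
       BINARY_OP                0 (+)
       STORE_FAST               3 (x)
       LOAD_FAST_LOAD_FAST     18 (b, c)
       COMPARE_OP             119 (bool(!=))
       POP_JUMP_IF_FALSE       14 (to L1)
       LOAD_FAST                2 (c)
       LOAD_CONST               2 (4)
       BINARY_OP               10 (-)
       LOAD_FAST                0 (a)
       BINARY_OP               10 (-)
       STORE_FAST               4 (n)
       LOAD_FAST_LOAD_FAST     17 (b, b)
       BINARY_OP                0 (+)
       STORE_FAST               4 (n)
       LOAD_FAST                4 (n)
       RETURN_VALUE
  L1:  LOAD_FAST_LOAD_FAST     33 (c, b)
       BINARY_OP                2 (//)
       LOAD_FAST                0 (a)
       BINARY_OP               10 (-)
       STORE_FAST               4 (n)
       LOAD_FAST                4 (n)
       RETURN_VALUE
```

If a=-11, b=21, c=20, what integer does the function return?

42

LOAD_CONST → push 12. Stack: [12]
LOAD_FAST b → push 21. Stack: [12, 21]
BINARY_OP * → 12 * 21 = 252. Stack: [252]
LOAD_FAST b → push 21. Stack: [252, 21]
BINARY_OP + → 252 + 21 = 273. Stack: [273]
STORE_FAST x → x=273. Stack: []
LOAD_FAST_LOAD_FAST b,c → push 21,20. Stack: [21, 20]
COMPARE_OP bool(!=) → 21 vs 20 = True. Stack: [True]
POP_JUMP_IF_FALSE → pop True; no jump. Stack: []
LOAD_FAST c → push 20. Stack: [20]
LOAD_CONST → push 4. Stack: [20, 4]
BINARY_OP - → 20 - 4 = 16. Stack: [16]
LOAD_FAST a → push -11. Stack: [16, -11]
BINARY_OP - → 16 - -11 = 27. Stack: [27]
STORE_FAST n → n=27. Stack: []
LOAD_FAST_LOAD_FAST b,b → push 21,21. Stack: [21, 21]
BINARY_OP + → 21 + 21 = 42. Stack: [42]
STORE_FAST n → n=42. Stack: []
LOAD_FAST n → push 42. Stack: [42]
RETURN_VALUE → return 42.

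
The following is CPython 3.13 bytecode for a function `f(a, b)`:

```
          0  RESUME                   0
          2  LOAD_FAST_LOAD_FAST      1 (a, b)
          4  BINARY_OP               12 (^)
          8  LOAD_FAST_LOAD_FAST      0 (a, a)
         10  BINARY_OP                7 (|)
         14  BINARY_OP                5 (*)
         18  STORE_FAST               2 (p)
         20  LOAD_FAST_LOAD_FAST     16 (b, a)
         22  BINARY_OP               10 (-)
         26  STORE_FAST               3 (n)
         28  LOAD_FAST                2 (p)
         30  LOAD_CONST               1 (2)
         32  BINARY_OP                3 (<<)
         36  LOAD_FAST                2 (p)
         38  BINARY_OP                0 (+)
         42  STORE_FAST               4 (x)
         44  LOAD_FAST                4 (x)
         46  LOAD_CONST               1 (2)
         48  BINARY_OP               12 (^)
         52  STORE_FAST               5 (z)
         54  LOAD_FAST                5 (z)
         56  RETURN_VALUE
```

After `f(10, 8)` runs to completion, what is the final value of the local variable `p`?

LOAD_FAST_LOAD_FAST a,b → push 10,8. Stack: [10, 8]
BINARY_OP ^ → 10 ^ 8 = 2. Stack: [2]
LOAD_FAST_LOAD_FAST a,a → push 10,10. Stack: [2, 10, 10]
BINARY_OP | → 10 | 10 = 10. Stack: [2, 10]
BINARY_OP * → 2 * 10 = 20. Stack: [20]
STORE_FAST p → p=20. Stack: []
LOAD_FAST_LOAD_FAST b,a → push 8,10. Stack: [8, 10]
BINARY_OP - → 8 - 10 = -2. Stack: [-2]
STORE_FAST n → n=-2. Stack: []
LOAD_FAST p → push 20. Stack: [20]
LOAD_CONST → push 2. Stack: [20, 2]
BINARY_OP << → 20 << 2 = 80. Stack: [80]
LOAD_FAST p → push 20. Stack: [80, 20]
BINARY_OP + → 80 + 20 = 100. Stack: [100]
STORE_FAST x → x=100. Stack: []
LOAD_FAST x → push 100. Stack: [100]
LOAD_CONST → push 2. Stack: [100, 2]
BINARY_OP ^ → 100 ^ 2 = 102. Stack: [102]
STORE_FAST z → z=102. Stack: []
LOAD_FAST z → push 102. Stack: [102]
RETURN_VALUE → return 102.

20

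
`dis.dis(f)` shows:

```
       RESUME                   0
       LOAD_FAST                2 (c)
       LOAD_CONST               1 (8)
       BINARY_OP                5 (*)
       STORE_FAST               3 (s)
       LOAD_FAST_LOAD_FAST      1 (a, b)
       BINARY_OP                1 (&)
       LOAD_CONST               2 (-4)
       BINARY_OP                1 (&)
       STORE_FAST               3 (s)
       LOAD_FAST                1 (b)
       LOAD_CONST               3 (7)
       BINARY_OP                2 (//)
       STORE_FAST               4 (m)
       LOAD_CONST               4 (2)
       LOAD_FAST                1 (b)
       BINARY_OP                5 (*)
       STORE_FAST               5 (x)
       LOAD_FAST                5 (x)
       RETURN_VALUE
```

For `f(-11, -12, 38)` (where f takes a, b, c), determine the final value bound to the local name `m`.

LOAD_FAST c → push 38. Stack: [38]
LOAD_CONST → push 8. Stack: [38, 8]
BINARY_OP * → 38 * 8 = 304. Stack: [304]
STORE_FAST s → s=304. Stack: []
LOAD_FAST_LOAD_FAST a,b → push -11,-12. Stack: [-11, -12]
BINARY_OP & → -11 & -12 = -12. Stack: [-12]
LOAD_CONST → push -4. Stack: [-12, -4]
BINARY_OP & → -12 & -4 = -12. Stack: [-12]
STORE_FAST s → s=-12. Stack: []
LOAD_FAST b → push -12. Stack: [-12]
LOAD_CONST → push 7. Stack: [-12, 7]
BINARY_OP // → -12 // 7 = -2. Stack: [-2]
STORE_FAST m → m=-2. Stack: []
LOAD_CONST → push 2. Stack: [2]
LOAD_FAST b → push -12. Stack: [2, -12]
BINARY_OP * → 2 * -12 = -24. Stack: [-24]
STORE_FAST x → x=-24. Stack: []
LOAD_FAST x → push -24. Stack: [-24]
RETURN_VALUE → return -24.

-2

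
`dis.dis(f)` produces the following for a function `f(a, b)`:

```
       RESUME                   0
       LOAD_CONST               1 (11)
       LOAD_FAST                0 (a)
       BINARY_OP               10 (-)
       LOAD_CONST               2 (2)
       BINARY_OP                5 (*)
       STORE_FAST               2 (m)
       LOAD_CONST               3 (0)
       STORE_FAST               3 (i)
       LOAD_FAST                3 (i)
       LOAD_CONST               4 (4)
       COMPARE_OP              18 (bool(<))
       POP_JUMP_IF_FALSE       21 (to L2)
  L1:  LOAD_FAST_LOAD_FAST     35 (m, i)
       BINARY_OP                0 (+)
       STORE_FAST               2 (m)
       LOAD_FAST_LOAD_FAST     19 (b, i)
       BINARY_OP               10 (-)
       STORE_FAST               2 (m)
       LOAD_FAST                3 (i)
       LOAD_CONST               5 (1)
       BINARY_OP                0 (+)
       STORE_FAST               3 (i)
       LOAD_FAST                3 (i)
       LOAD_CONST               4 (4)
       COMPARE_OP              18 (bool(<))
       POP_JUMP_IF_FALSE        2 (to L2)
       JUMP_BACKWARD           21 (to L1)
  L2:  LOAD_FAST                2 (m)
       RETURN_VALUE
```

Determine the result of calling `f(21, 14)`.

11

LOAD_CONST → push 11
LOAD_FAST a → push 21
BINARY_OP - → 11 - 21 = -10
LOAD_CONST → push 2
BINARY_OP * → -10 * 2 = -20
STORE_FAST m → m=-20
LOAD_CONST → push 0
STORE_FAST i → i=0
LOAD_FAST i → push 0
LOAD_CONST → push 4
COMPARE_OP bool(<) → 0 vs 4 = True
POP_JUMP_IF_FALSE → pop True; no jump
LOAD_FAST_LOAD_FAST m,i → push -20,0
BINARY_OP + → -20 + 0 = -20
STORE_FAST m → m=-20
LOAD_FAST_LOAD_FAST b,i → push 14,0
BINARY_OP - → 14 - 0 = 14
STORE_FAST m → m=14
LOAD_FAST i → push 0
LOAD_CONST → push 1
BINARY_OP + → 0 + 1 = 1
STORE_FAST i → i=1
LOAD_FAST i → push 1
LOAD_CONST → push 4
COMPARE_OP bool(<) → 1 vs 4 = True
POP_JUMP_IF_FALSE → pop True; no jump
LOAD_FAST_LOAD_FAST m,i → push 14,1
BINARY_OP + → 14 + 1 = 15
STORE_FAST m → m=15
LOAD_FAST_LOAD_FAST b,i → push 14,1
BINARY_OP - → 14 - 1 = 13
STORE_FAST m → m=13
LOAD_FAST i → push 1
LOAD_CONST → push 1
BINARY_OP + → 1 + 1 = 2
STORE_FAST i → i=2
LOAD_FAST i → push 2
LOAD_CONST → push 4
COMPARE_OP bool(<) → 2 vs 4 = True
POP_JUMP_IF_FALSE → pop True; no jump
LOAD_FAST_LOAD_FAST m,i → push 13,2
BINARY_OP + → 13 + 2 = 15
STORE_FAST m → m=15
LOAD_FAST_LOAD_FAST b,i → push 14,2
BINARY_OP - → 14 - 2 = 12
STORE_FAST m → m=12
LOAD_FAST i → push 2
LOAD_CONST → push 1
BINARY_OP + → 2 + 1 = 3
STORE_FAST i → i=3
LOAD_FAST i → push 3
LOAD_CONST → push 4
COMPARE_OP bool(<) → 3 vs 4 = True
POP_JUMP_IF_FALSE → pop True; no jump
LOAD_FAST_LOAD_FAST m,i → push 12,3
BINARY_OP + → 12 + 3 = 15
STORE_FAST m → m=15
LOAD_FAST_LOAD_FAST b,i → push 14,3
BINARY_OP - → 14 - 3 = 11
STORE_FAST m → m=11
LOAD_FAST i → push 3
LOAD_CONST → push 1
BINARY_OP + → 3 + 1 = 4
STORE_FAST i → i=4
LOAD_FAST i → push 4
LOAD_CONST → push 4
COMPARE_OP bool(<) → 4 vs 4 = False
POP_JUMP_IF_FALSE → pop False; jump
LOAD_FAST m → push 11
RETURN_VALUE → return 11.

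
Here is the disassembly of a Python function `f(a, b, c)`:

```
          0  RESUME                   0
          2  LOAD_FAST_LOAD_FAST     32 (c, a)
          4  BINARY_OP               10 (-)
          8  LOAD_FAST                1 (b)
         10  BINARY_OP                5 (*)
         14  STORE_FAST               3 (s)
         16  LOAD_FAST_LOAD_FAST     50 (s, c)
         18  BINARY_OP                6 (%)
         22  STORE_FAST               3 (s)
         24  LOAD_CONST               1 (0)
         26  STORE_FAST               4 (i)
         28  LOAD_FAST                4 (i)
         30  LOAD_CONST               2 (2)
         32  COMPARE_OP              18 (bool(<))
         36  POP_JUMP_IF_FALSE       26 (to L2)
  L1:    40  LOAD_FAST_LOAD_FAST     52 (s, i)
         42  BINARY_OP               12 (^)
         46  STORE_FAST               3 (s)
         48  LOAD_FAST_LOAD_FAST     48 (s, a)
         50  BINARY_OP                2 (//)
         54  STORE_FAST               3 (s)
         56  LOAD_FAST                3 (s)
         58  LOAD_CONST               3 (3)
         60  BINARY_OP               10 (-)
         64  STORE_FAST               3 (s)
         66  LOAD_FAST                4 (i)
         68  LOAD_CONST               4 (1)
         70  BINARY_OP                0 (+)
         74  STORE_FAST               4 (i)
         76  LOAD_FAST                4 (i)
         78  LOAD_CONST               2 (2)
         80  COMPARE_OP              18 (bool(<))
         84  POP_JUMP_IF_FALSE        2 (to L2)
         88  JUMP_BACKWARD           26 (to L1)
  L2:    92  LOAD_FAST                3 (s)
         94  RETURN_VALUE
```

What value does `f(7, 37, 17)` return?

LOAD_FAST_LOAD_FAST c,a → push 17,7. Stack: [17, 7]
BINARY_OP - → 17 - 7 = 10. Stack: [10]
LOAD_FAST b → push 37. Stack: [10, 37]
BINARY_OP * → 10 * 37 = 370. Stack: [370]
STORE_FAST s → s=370. Stack: []
LOAD_FAST_LOAD_FAST s,c → push 370,17. Stack: [370, 17]
BINARY_OP % → 370 % 17 = 13. Stack: [13]
STORE_FAST s → s=13. Stack: []
LOAD_CONST → push 0. Stack: [0]
STORE_FAST i → i=0. Stack: []
LOAD_FAST i → push 0. Stack: [0]
LOAD_CONST → push 2. Stack: [0, 2]
COMPARE_OP bool(<) → 0 vs 2 = True. Stack: [True]
POP_JUMP_IF_FALSE → pop True; no jump. Stack: []
LOAD_FAST_LOAD_FAST s,i → push 13,0. Stack: [13, 0]
BINARY_OP ^ → 13 ^ 0 = 13. Stack: [13]
STORE_FAST s → s=13. Stack: []
LOAD_FAST_LOAD_FAST s,a → push 13,7. Stack: [13, 7]
BINARY_OP // → 13 // 7 = 1. Stack: [1]
STORE_FAST s → s=1. Stack: []
LOAD_FAST s → push 1. Stack: [1]
LOAD_CONST → push 3. Stack: [1, 3]
BINARY_OP - → 1 - 3 = -2. Stack: [-2]
STORE_FAST s → s=-2. Stack: []
LOAD_FAST i → push 0. Stack: [0]
LOAD_CONST → push 1. Stack: [0, 1]
BINARY_OP + → 0 + 1 = 1. Stack: [1]
STORE_FAST i → i=1. Stack: []
LOAD_FAST i → push 1. Stack: [1]
LOAD_CONST → push 2. Stack: [1, 2]
COMPARE_OP bool(<) → 1 vs 2 = True. Stack: [True]
POP_JUMP_IF_FALSE → pop True; no jump. Stack: []
LOAD_FAST_LOAD_FAST s,i → push -2,1. Stack: [-2, 1]
BINARY_OP ^ → -2 ^ 1 = -1. Stack: [-1]
STORE_FAST s → s=-1. Stack: []
LOAD_FAST_LOAD_FAST s,a → push -1,7. Stack: [-1, 7]
BINARY_OP // → -1 // 7 = -1. Stack: [-1]
STORE_FAST s → s=-1. Stack: []
LOAD_FAST s → push -1. Stack: [-1]
LOAD_CONST → push 3. Stack: [-1, 3]
BINARY_OP - → -1 - 3 = -4. Stack: [-4]
STORE_FAST s → s=-4. Stack: []
LOAD_FAST i → push 1. Stack: [1]
LOAD_CONST → push 1. Stack: [1, 1]
BINARY_OP + → 1 + 1 = 2. Stack: [2]
STORE_FAST i → i=2. Stack: []
LOAD_FAST i → push 2. Stack: [2]
LOAD_CONST → push 2. Stack: [2, 2]
COMPARE_OP bool(<) → 2 vs 2 = False. Stack: [False]
POP_JUMP_IF_FALSE → pop False; jump. Stack: []
LOAD_FAST s → push -4. Stack: [-4]
RETURN_VALUE → return -4.

-4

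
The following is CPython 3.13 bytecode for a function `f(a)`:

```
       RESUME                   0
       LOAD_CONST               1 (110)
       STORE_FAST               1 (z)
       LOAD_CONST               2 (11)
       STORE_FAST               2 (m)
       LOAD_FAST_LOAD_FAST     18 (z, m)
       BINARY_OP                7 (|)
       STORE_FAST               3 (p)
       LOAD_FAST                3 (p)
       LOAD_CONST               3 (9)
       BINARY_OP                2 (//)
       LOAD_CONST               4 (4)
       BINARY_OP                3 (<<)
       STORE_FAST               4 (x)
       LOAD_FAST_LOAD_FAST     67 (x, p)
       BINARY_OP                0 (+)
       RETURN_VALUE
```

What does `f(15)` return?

LOAD_CONST → push 110. Stack: [110]
STORE_FAST z → z=110. Stack: []
LOAD_CONST → push 11. Stack: [11]
STORE_FAST m → m=11. Stack: []
LOAD_FAST_LOAD_FAST z,m → push 110,11. Stack: [110, 11]
BINARY_OP | → 110 | 11 = 111. Stack: [111]
STORE_FAST p → p=111. Stack: []
LOAD_FAST p → push 111. Stack: [111]
LOAD_CONST → push 9. Stack: [111, 9]
BINARY_OP // → 111 // 9 = 12. Stack: [12]
LOAD_CONST → push 4. Stack: [12, 4]
BINARY_OP << → 12 << 4 = 192. Stack: [192]
STORE_FAST x → x=192. Stack: []
LOAD_FAST_LOAD_FAST x,p → push 192,111. Stack: [192, 111]
BINARY_OP + → 192 + 111 = 303. Stack: [303]
RETURN_VALUE → return 303.

303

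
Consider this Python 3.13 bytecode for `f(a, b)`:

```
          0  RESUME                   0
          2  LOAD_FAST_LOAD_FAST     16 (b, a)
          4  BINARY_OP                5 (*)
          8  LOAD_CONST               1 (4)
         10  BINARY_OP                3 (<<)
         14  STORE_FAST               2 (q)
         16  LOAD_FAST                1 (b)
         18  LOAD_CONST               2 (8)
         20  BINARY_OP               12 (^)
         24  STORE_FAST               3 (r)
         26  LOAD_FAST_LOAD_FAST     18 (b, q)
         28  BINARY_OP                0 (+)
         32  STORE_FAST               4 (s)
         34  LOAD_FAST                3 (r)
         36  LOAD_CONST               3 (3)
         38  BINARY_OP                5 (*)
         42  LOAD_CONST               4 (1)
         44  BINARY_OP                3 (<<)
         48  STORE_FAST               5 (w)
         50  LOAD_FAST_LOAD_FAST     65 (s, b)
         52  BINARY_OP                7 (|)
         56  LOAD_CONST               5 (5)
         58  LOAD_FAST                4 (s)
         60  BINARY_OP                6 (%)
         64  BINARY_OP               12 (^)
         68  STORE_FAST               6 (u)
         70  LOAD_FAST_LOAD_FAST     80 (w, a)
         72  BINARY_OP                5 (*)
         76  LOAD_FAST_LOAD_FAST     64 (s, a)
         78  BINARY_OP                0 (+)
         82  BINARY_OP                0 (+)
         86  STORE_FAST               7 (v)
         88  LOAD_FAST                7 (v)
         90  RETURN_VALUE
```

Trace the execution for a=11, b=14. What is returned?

2885

LOAD_FAST_LOAD_FAST b,a → push 14,11. Stack: [14, 11]
BINARY_OP * → 14 * 11 = 154. Stack: [154]
LOAD_CONST → push 4. Stack: [154, 4]
BINARY_OP << → 154 << 4 = 2464. Stack: [2464]
STORE_FAST q → q=2464. Stack: []
LOAD_FAST b → push 14. Stack: [14]
LOAD_CONST → push 8. Stack: [14, 8]
BINARY_OP ^ → 14 ^ 8 = 6. Stack: [6]
STORE_FAST r → r=6. Stack: []
LOAD_FAST_LOAD_FAST b,q → push 14,2464. Stack: [14, 2464]
BINARY_OP + → 14 + 2464 = 2478. Stack: [2478]
STORE_FAST s → s=2478. Stack: []
LOAD_FAST r → push 6. Stack: [6]
LOAD_CONST → push 3. Stack: [6, 3]
BINARY_OP * → 6 * 3 = 18. Stack: [18]
LOAD_CONST → push 1. Stack: [18, 1]
BINARY_OP << → 18 << 1 = 36. Stack: [36]
STORE_FAST w → w=36. Stack: []
LOAD_FAST_LOAD_FAST s,b → push 2478,14. Stack: [2478, 14]
BINARY_OP | → 2478 | 14 = 2478. Stack: [2478]
LOAD_CONST → push 5. Stack: [2478, 5]
LOAD_FAST s → push 2478. Stack: [2478, 5, 2478]
BINARY_OP % → 5 % 2478 = 5. Stack: [2478, 5]
BINARY_OP ^ → 2478 ^ 5 = 2475. Stack: [2475]
STORE_FAST u → u=2475. Stack: []
LOAD_FAST_LOAD_FAST w,a → push 36,11. Stack: [36, 11]
BINARY_OP * → 36 * 11 = 396. Stack: [396]
LOAD_FAST_LOAD_FAST s,a → push 2478,11. Stack: [396, 2478, 11]
BINARY_OP + → 2478 + 11 = 2489. Stack: [396, 2489]
BINARY_OP + → 396 + 2489 = 2885. Stack: [2885]
STORE_FAST v → v=2885. Stack: []
LOAD_FAST v → push 2885. Stack: [2885]
RETURN_VALUE → return 2885.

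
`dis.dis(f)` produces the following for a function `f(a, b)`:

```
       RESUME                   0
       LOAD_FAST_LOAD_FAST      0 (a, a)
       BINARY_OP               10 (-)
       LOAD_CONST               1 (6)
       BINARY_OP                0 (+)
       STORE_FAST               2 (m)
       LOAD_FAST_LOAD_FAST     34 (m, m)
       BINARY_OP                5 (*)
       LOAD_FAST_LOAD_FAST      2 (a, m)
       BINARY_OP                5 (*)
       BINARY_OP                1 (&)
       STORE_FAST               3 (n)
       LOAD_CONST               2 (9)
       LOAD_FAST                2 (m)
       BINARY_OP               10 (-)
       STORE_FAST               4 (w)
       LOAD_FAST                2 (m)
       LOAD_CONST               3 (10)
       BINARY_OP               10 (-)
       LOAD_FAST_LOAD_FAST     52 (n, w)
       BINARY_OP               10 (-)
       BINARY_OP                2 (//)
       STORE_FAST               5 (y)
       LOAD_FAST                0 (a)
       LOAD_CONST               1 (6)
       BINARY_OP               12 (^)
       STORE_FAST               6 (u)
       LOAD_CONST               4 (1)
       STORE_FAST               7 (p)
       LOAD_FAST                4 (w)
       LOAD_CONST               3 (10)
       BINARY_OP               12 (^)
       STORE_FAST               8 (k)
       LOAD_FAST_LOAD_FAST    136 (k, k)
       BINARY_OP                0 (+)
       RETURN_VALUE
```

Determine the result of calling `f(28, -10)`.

18

LOAD_FAST_LOAD_FAST a,a → push 28,28. Stack: [28, 28]
BINARY_OP - → 28 - 28 = 0. Stack: [0]
LOAD_CONST → push 6. Stack: [0, 6]
BINARY_OP + → 0 + 6 = 6. Stack: [6]
STORE_FAST m → m=6. Stack: []
LOAD_FAST_LOAD_FAST m,m → push 6,6. Stack: [6, 6]
BINARY_OP * → 6 * 6 = 36. Stack: [36]
LOAD_FAST_LOAD_FAST a,m → push 28,6. Stack: [36, 28, 6]
BINARY_OP * → 28 * 6 = 168. Stack: [36, 168]
BINARY_OP & → 36 & 168 = 32. Stack: [32]
STORE_FAST n → n=32. Stack: []
LOAD_CONST → push 9. Stack: [9]
LOAD_FAST m → push 6. Stack: [9, 6]
BINARY_OP - → 9 - 6 = 3. Stack: [3]
STORE_FAST w → w=3. Stack: []
LOAD_FAST m → push 6. Stack: [6]
LOAD_CONST → push 10. Stack: [6, 10]
BINARY_OP - → 6 - 10 = -4. Stack: [-4]
LOAD_FAST_LOAD_FAST n,w → push 32,3. Stack: [-4, 32, 3]
BINARY_OP - → 32 - 3 = 29. Stack: [-4, 29]
BINARY_OP // → -4 // 29 = -1. Stack: [-1]
STORE_FAST y → y=-1. Stack: []
LOAD_FAST a → push 28. Stack: [28]
LOAD_CONST → push 6. Stack: [28, 6]
BINARY_OP ^ → 28 ^ 6 = 26. Stack: [26]
STORE_FAST u → u=26. Stack: []
LOAD_CONST → push 1. Stack: [1]
STORE_FAST p → p=1. Stack: []
LOAD_FAST w → push 3. Stack: [3]
LOAD_CONST → push 10. Stack: [3, 10]
BINARY_OP ^ → 3 ^ 10 = 9. Stack: [9]
STORE_FAST k → k=9. Stack: []
LOAD_FAST_LOAD_FAST k,k → push 9,9. Stack: [9, 9]
BINARY_OP + → 9 + 9 = 18. Stack: [18]
RETURN_VALUE → return 18.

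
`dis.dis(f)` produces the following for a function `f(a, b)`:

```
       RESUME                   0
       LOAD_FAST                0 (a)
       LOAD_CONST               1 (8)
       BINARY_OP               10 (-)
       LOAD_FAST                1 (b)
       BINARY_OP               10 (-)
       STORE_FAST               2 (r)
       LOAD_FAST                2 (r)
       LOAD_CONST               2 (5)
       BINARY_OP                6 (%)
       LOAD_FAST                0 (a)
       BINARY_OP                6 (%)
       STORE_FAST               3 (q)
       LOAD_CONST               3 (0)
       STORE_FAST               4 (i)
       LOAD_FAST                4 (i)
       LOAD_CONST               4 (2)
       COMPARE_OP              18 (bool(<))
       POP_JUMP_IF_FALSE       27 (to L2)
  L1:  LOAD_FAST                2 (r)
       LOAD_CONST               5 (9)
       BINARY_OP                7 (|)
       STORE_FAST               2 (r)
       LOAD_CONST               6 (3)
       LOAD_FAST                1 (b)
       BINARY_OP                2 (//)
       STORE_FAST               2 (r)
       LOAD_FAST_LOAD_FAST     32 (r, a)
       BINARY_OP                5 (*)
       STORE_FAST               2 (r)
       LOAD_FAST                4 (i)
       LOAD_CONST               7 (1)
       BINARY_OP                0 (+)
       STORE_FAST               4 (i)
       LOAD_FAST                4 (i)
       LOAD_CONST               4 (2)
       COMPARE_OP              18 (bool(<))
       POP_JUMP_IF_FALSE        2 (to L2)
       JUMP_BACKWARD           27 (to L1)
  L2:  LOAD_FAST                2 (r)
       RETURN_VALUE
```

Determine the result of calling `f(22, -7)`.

-22

LOAD_FAST a → push 22. Stack: [22]
LOAD_CONST → push 8. Stack: [22, 8]
BINARY_OP - → 22 - 8 = 14. Stack: [14]
LOAD_FAST b → push -7. Stack: [14, -7]
BINARY_OP - → 14 - -7 = 21. Stack: [21]
STORE_FAST r → r=21. Stack: []
LOAD_FAST r → push 21. Stack: [21]
LOAD_CONST → push 5. Stack: [21, 5]
BINARY_OP % → 21 % 5 = 1. Stack: [1]
LOAD_FAST a → push 22. Stack: [1, 22]
BINARY_OP % → 1 % 22 = 1. Stack: [1]
STORE_FAST q → q=1. Stack: []
LOAD_CONST → push 0. Stack: [0]
STORE_FAST i → i=0. Stack: []
LOAD_FAST i → push 0. Stack: [0]
LOAD_CONST → push 2. Stack: [0, 2]
COMPARE_OP bool(<) → 0 vs 2 = True. Stack: [True]
POP_JUMP_IF_FALSE → pop True; no jump. Stack: []
LOAD_FAST r → push 21. Stack: [21]
LOAD_CONST → push 9. Stack: [21, 9]
BINARY_OP | → 21 | 9 = 29. Stack: [29]
STORE_FAST r → r=29. Stack: []
LOAD_CONST → push 3. Stack: [3]
LOAD_FAST b → push -7. Stack: [3, -7]
BINARY_OP // → 3 // -7 = -1. Stack: [-1]
STORE_FAST r → r=-1. Stack: []
LOAD_FAST_LOAD_FAST r,a → push -1,22. Stack: [-1, 22]
BINARY_OP * → -1 * 22 = -22. Stack: [-22]
STORE_FAST r → r=-22. Stack: []
LOAD_FAST i → push 0. Stack: [0]
LOAD_CONST → push 1. Stack: [0, 1]
BINARY_OP + → 0 + 1 = 1. Stack: [1]
STORE_FAST i → i=1. Stack: []
LOAD_FAST i → push 1. Stack: [1]
LOAD_CONST → push 2. Stack: [1, 2]
COMPARE_OP bool(<) → 1 vs 2 = True. Stack: [True]
POP_JUMP_IF_FALSE → pop True; no jump. Stack: []
LOAD_FAST r → push -22. Stack: [-22]
LOAD_CONST → push 9. Stack: [-22, 9]
BINARY_OP | → -22 | 9 = -21. Stack: [-21]
STORE_FAST r → r=-21. Stack: []
LOAD_CONST → push 3. Stack: [3]
LOAD_FAST b → push -7. Stack: [3, -7]
BINARY_OP // → 3 // -7 = -1. Stack: [-1]
STORE_FAST r → r=-1. Stack: []
LOAD_FAST_LOAD_FAST r,a → push -1,22. Stack: [-1, 22]
BINARY_OP * → -1 * 22 = -22. Stack: [-22]
STORE_FAST r → r=-22. Stack: []
LOAD_FAST i → push 1. Stack: [1]
LOAD_CONST → push 1. Stack: [1, 1]
BINARY_OP + → 1 + 1 = 2. Stack: [2]
STORE_FAST i → i=2. Stack: []
LOAD_FAST i → push 2. Stack: [2]
LOAD_CONST → push 2. Stack: [2, 2]
COMPARE_OP bool(<) → 2 vs 2 = False. Stack: [False]
POP_JUMP_IF_FALSE → pop False; jump. Stack: []
LOAD_FAST r → push -22. Stack: [-22]
RETURN_VALUE → return -22.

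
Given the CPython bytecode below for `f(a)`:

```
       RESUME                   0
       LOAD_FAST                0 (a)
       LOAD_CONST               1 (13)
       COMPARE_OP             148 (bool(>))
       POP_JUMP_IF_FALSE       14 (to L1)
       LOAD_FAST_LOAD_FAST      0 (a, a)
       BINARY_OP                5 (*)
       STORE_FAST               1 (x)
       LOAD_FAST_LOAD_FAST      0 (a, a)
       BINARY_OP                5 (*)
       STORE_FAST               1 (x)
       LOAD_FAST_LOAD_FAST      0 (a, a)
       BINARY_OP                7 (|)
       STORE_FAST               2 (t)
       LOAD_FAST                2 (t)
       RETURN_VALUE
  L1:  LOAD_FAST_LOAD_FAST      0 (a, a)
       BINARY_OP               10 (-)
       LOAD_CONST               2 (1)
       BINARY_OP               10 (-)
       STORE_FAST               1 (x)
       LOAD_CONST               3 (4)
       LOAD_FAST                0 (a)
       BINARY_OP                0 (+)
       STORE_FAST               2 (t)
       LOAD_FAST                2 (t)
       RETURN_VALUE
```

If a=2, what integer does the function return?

LOAD_FAST a → push 2. Stack: [2]
LOAD_CONST → push 13. Stack: [2, 13]
COMPARE_OP bool(>) → 2 vs 13 = False. Stack: [False]
POP_JUMP_IF_FALSE → pop False; jump. Stack: []
LOAD_FAST_LOAD_FAST a,a → push 2,2. Stack: [2, 2]
BINARY_OP - → 2 - 2 = 0. Stack: [0]
LOAD_CONST → push 1. Stack: [0, 1]
BINARY_OP - → 0 - 1 = -1. Stack: [-1]
STORE_FAST x → x=-1. Stack: []
LOAD_CONST → push 4. Stack: [4]
LOAD_FAST a → push 2. Stack: [4, 2]
BINARY_OP + → 4 + 2 = 6. Stack: [6]
STORE_FAST t → t=6. Stack: []
LOAD_FAST t → push 6. Stack: [6]
RETURN_VALUE → return 6.

6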